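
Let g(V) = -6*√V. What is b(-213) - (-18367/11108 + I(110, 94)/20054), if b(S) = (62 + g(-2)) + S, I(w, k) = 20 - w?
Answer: -16633701547/111379916 - 6*I*√2 ≈ -149.34 - 8.4853*I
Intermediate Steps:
b(S) = 62 + S - 6*I*√2 (b(S) = (62 - 6*I*√2) + S = 62 + S - 6*I*√2)
b(-213) - (-18367/11108 + I(110, 94)/20054) = (62 - 213 - 6*I*√2) - (-18367/11108 + (20 - 1*110)/20054) = (-151 - 6*I*√2) - (-18367*1/11108 + (20 - 110)*(1/20054)) = (-151 - 6*I*√2) - (-18367/11108 - 90*1/20054) = (-151 - 6*I*√2) - (-18367/11108 - 45/10027) = (-151 - 6*I*√2) - 1*(-184665769/111379916) = (-151 - 6*I*√2) + 184665769/111379916 = -16633701547/111379916 - 6*I*√2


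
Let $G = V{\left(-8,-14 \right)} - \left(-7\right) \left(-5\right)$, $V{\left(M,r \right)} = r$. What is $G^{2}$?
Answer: $2401$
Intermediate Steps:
$G = -49$ ($G = -14 - \left(-7\right) \left(-5\right) = -14 - 35 = -49$)
$G^{2} = \left(-49\right)^{2} = 2401$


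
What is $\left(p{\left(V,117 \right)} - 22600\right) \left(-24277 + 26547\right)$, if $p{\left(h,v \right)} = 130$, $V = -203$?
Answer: $-51006900$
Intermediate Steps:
$\left(p{\left(V,117 \right)} - 22600\right) \left(-24277 + 26547\right) = \left(130 - 22600\right) \left(-24277 + 26547\right) = \left(-22470\right) 2270 = -51006900$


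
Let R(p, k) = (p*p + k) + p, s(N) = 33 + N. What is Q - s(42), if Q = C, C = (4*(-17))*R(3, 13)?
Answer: -1775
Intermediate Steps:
R(p, k) = k + p + p² (R(p, k) = (p² + k) + p = (k + p²) + p = k + p + p²)
C = -1700 (C = (4*(-17))*(13 + 3 + 3²) = -68*(13 + 3 + 9) = -68*25 = -1700)
Q = -1700
Q - s(42) = -1700 - (33 + 42) = -1700 - 1*75 = -1700 - 75 = -1775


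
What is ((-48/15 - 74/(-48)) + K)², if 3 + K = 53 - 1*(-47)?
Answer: 130896481/14400 ≈ 9090.0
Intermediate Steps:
K = 97 (K = -3 + (53 - 1*(-47)) = -3 + (53 + 47) = -3 + 100 = 97)
((-48/15 - 74/(-48)) + K)² = ((-48/15 - 74/(-48)) + 97)² = ((-48*1/15 - 74*(-1/48)) + 97)² = ((-16/5 + 37/24) + 97)² = (-199/120 + 97)² = (11441/120)² = 130896481/14400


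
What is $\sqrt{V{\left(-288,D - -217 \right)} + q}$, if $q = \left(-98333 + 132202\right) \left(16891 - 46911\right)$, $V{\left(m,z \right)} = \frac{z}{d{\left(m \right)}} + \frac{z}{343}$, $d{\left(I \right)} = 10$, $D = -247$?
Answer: $\frac{i \sqrt{2441210466793}}{49} \approx 31886.0 i$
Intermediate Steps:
$V{\left(m,z \right)} = \frac{353 z}{3430}$ ($V{\left(m,z \right)} = \frac{z}{10} + \frac{z}{343} = \frac{353 z}{3430}$)
$q = -1016747380$ ($q = 33869 \left(-30020\right) = -1016747380$)
$\sqrt{V{\left(-288,D - -217 \right)} + q} = \sqrt{\frac{353 \left(-247 - -217\right)}{3430} - 1016747380} = \sqrt{\frac{353 \left(-247 + 217\right)}{3430} - 1016747380} = \sqrt{\frac{353}{3430} \left(-30\right) - 1016747380} = \sqrt{- \frac{1059}{343} - 1016747380} = \sqrt{- \frac{348744352399}{343}} = \frac{i \sqrt{2441210466793}}{49}$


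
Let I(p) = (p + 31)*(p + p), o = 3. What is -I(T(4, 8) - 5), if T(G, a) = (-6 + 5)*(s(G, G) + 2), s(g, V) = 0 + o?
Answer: 420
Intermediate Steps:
s(g, V) = 3 (s(g, V) = 0 + 3 = 3)
T(G, a) = -5 (T(G, a) = (-6 + 5)*(3 + 2) = -1*5 = -5)
I(p) = 2*p*(31 + p) (I(p) = (31 + p)*(2*p) = 2*p*(31 + p))
-I(T(4, 8) - 5) = -2*(-5 - 5)*(31 + (-5 - 5)) = -2*(-10)*(31 - 10) = -2*(-10)*21 = -1*(-420) = 420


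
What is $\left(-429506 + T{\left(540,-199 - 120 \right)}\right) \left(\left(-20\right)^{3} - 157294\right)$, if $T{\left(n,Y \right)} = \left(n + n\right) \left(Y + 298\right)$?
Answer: $74743632684$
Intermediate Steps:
$T{\left(n,Y \right)} = 2 n \left(298 + Y\right)$
$\left(-429506 + T{\left(540,-199 - 120 \right)}\right) \left(\left(-20\right)^{3} - 157294\right) = \left(-429506 + 2 \cdot 540 \left(298 - 319\right)\right) \left(\left(-20\right)^{3} - 157294\right) = \left(-429506 + 2 \cdot 540 \left(298 - 319\right)\right) \left(-8000 - 157294\right) = \left(-429506 + 2 \cdot 540 \left(298 - 319\right)\right) \left(-165294\right) = \left(-429506 + 2 \cdot 540 \left(-21\right)\right) \left(-165294\right) = \left(-429506 - 22680\right) \left(-165294\right) = \left(-452186\right) \left(-165294\right) = 74743632684$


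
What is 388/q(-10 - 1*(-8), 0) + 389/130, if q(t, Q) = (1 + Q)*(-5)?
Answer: -9699/130 ≈ -74.608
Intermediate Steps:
q(t, Q) = -5 - 5*Q
388/q(-10 - 1*(-8), 0) + 389/130 = 388/(-5 - 5*0) + 389/130 = 388/(-5 + 0) + 389*(1/130) = 388/(-5) + 389/130 = 388*(-⅕) + 389/130 = -388/5 + 389/130 = -9699/130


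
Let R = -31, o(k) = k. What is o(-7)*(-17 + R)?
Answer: 336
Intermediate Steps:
o(-7)*(-17 + R) = -7*(-17 - 31) = -7*(-48) = 336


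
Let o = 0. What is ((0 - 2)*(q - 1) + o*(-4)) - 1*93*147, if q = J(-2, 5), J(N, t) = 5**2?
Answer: -13719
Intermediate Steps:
J(N, t) = 25
q = 25
((0 - 2)*(q - 1) + o*(-4)) - 1*93*147 = ((0 - 2)*(25 - 1) + 0*(-4)) - 1*93*147 = (-2*24 + 0) - 93*147 = (-48 + 0) - 13671 = -48 - 13671 = -13719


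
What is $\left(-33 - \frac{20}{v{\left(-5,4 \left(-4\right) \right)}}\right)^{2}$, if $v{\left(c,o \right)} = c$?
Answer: $841$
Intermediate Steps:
$\left(-33 - \frac{20}{v{\left(-5,4 \left(-4\right) \right)}}\right)^{2} = \left(-33 - \frac{20}{-5}\right)^{2} = \left(-33 - -4\right)^{2} = \left(-33 + 4\right)^{2} = \left(-29\right)^{2} = 841$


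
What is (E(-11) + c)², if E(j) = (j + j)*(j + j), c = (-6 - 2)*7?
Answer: 183184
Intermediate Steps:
c = -56 (c = -8*7 = -56)
E(j) = 4*j² (E(j) = (2*j)*(2*j) = 4*j²)
(E(-11) + c)² = (4*(-11)² - 56)² = (4*121 - 56)² = (484 - 56)² = 428² = 183184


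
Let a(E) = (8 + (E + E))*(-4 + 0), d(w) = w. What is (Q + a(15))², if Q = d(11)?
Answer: 19881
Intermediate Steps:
Q = 11
a(E) = -32 - 8*E (a(E) = (8 + 2*E)*(-4) = -32 - 8*E)
(Q + a(15))² = (11 + (-32 - 8*15))² = (11 + (-32 - 120))² = (11 - 152)² = (-141)² = 19881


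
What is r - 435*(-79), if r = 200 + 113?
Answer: 34678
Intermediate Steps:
r = 313
r - 435*(-79) = 313 - 435*(-79) = 313 + 34365 = 34678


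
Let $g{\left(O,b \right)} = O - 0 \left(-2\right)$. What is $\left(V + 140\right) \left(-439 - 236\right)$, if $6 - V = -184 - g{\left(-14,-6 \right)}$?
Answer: $-213300$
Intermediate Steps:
$g{\left(O,b \right)} = O$ ($g{\left(O,b \right)} = O - 0 = O + 0 = O$)
$V = 176$ ($V = 6 - \left(-184 - -14\right) = 6 - \left(-184 + 14\right) = 6 - -170 = 6 + 170 = 176$)
$\left(V + 140\right) \left(-439 - 236\right) = \left(176 + 140\right) \left(-439 - 236\right) = 316 \left(-675\right) = -213300$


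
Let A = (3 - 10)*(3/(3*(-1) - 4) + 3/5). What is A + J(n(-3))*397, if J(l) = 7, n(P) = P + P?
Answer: 13889/5 ≈ 2777.8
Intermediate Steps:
n(P) = 2*P
A = -6/5 (A = -7*(3/(-3 - 4) + 3*(⅕)) = -7*(3/(-7) + ⅗) = -7*(3*(-⅐) + ⅗) = -7*(-3/7 + ⅗) = -7*6/35 = -6/5 ≈ -1.2000)
A + J(n(-3))*397 = -6/5 + 7*397 = -6/5 + 2779 = 13889/5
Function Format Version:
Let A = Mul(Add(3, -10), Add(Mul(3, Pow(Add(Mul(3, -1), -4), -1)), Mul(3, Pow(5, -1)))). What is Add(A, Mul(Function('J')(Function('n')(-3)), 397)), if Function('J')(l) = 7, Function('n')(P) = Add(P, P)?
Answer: Rational(13889, 5) ≈ 2777.8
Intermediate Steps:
Function('n')(P) = Mul(2, P)
A = Rational(-6, 5) (A = Mul(-7, Add(Mul(3, Pow(Add(-3, -4), -1)), Mul(3, Rational(1, 5)))) = Mul(-7, Add(Mul(3, Pow(-7, -1)), Rational(3, 5))) = Mul(-7, Add(Mul(3, Rational(-1, 7)), Rational(3, 5))) = Mul(-7, Add(Rational(-3, 7), Rational(3, 5))) = Mul(-7, Rational(6, 35)) = Rational(-6, 5) ≈ -1.2000)
Add(A, Mul(Function('J')(Function('n')(-3)), 397)) = Add(Rational(-6, 5), Mul(7, 397)) = Add(Rational(-6, 5), 2779) = Rational(13889, 5)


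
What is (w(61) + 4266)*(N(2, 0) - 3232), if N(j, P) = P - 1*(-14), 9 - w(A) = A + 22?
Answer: -13489856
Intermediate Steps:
w(A) = -13 - A (w(A) = 9 - (A + 22) = 9 - (22 + A) = 9 + (-22 - A) = -13 - A)
N(j, P) = 14 + P (N(j, P) = P + 14 = 14 + P)
(w(61) + 4266)*(N(2, 0) - 3232) = ((-13 - 1*61) + 4266)*((14 + 0) - 3232) = ((-13 - 61) + 4266)*(14 - 3232) = (-74 + 4266)*(-3218) = 4192*(-3218) = -13489856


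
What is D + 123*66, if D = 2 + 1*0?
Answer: 8120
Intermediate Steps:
D = 2 (D = 2 + 0 = 2)
D + 123*66 = 2 + 123*66 = 2 + 8118 = 8120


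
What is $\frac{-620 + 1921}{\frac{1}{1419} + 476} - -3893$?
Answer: $\frac{2631353504}{675445} \approx 3895.7$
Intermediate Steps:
$\frac{-620 + 1921}{\frac{1}{1419} + 476} - -3893 = \frac{1301}{\frac{1}{1419} + 476} + 3893 = \frac{1301}{\frac{675445}{1419}} + 3893 = 1301 \cdot \frac{1419}{675445} + 3893 = \frac{1846119}{675445} + 3893 = \frac{2631353504}{675445}$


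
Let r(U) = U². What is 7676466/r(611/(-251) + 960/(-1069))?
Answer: 552667828011400626/799448786161 ≈ 6.9131e+5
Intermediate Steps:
7676466/r(611/(-251) + 960/(-1069)) = 7676466/((611/(-251) + 960/(-1069))²) = 7676466/((611*(-1/251) + 960*(-1/1069))²) = 7676466/((-611/251 - 960/1069)²) = 7676466/((-894119/268319)²) = 7676466/(799448786161/71995085761) = 7676466*(71995085761/799448786161) = 552667828011400626/799448786161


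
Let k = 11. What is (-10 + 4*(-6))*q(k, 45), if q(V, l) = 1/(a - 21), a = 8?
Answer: 34/13 ≈ 2.6154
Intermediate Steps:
q(V, l) = -1/13 (q(V, l) = 1/(8 - 21) = 1/(-13) = -1/13)
(-10 + 4*(-6))*q(k, 45) = (-10 + 4*(-6))*(-1/13) = (-10 - 24)*(-1/13) = -34*(-1/13) = 34/13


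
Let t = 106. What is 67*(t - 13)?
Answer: 6231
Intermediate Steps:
67*(t - 13) = 67*(106 - 13) = 67*93 = 6231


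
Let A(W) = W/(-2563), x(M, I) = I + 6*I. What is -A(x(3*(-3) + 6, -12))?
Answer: -84/2563 ≈ -0.032774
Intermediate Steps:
x(M, I) = 7*I
A(W) = -W/2563 (A(W) = W*(-1/2563) = -W/2563)
-A(x(3*(-3) + 6, -12)) = -(-1)*7*(-12)/2563 = -(-1)*(-84)/2563 = -1*84/2563 = -84/2563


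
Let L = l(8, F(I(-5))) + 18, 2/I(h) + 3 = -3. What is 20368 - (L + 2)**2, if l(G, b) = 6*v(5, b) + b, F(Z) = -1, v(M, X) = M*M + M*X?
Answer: 1047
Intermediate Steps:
I(h) = -1/3 (I(h) = 2/(-3 - 3) = 2/(-6) = 2*(-1/6) = -1/3)
v(M, X) = M**2 + M*X
l(G, b) = 150 + 31*b (l(G, b) = 6*(5*(5 + b)) + b = 6*(25 + 5*b) + b = (150 + 30*b) + b = 150 + 31*b)
L = 137 (L = (150 + 31*(-1)) + 18 = (150 - 31) + 18 = 119 + 18 = 137)
20368 - (L + 2)**2 = 20368 - (137 + 2)**2 = 20368 - 1*139**2 = 20368 - 1*19321 = 20368 - 19321 = 1047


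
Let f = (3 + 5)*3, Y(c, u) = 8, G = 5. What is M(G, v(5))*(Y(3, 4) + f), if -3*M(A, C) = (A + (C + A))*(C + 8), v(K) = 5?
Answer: -2080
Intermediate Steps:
f = 24 (f = 8*3 = 24)
M(A, C) = -(8 + C)*(C + 2*A)/3 (M(A, C) = -(A + (C + A))*(C + 8)/3 = -(A + (A + C))*(8 + C)/3 = -(C + 2*A)*(8 + C)/3 = -(8 + C)*(C + 2*A)/3)
M(G, v(5))*(Y(3, 4) + f) = (-16/3*5 - 8/3*5 - ⅓*5² - ⅔*5*5)*(8 + 24) = (-80/3 - 40/3 - ⅓*25 - 50/3)*32 = (-80/3 - 40/3 - 25/3 - 50/3)*32 = -65*32 = -2080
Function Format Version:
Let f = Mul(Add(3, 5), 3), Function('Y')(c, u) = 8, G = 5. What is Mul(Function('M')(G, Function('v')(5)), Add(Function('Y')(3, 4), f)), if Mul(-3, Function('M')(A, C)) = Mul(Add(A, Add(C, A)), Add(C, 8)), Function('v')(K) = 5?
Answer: -2080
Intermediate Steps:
f = 24 (f = Mul(8, 3) = 24)
Function('M')(A, C) = Mul(Rational(-1, 3), Add(8, C), Add(C, Mul(2, A))) (Function('M')(A, C) = Mul(Rational(-1, 3), Mul(Add(A, Add(C, A)), Add(C, 8))) = Mul(Rational(-1, 3), Mul(Add(A, Add(A, C)), Add(8, C))) = Mul(Rational(-1, 3), Mul(Add(C, Mul(2, A)), Add(8, C))) = Mul(Rational(-1, 3), Mul(Add(8, C), Add(C, Mul(2, A)))) = Mul(Rational(-1, 3), Add(8, C), Add(C, Mul(2, A))))
Mul(Function('M')(G, Function('v')(5)), Add(Function('Y')(3, 4), f)) = Mul(Add(Mul(Rational(-16, 3), 5), Mul(Rational(-8, 3), 5), Mul(Rational(-1, 3), Pow(5, 2)), Mul(Rational(-2, 3), 5, 5)), Add(8, 24)) = Mul(Add(Rational(-80, 3), Rational(-40, 3), Mul(Rational(-1, 3), 25), Rational(-50, 3)), 32) = Mul(Add(Rational(-80, 3), Rational(-40, 3), Rational(-25, 3), Rational(-50, 3)), 32) = Mul(-65, 32) = -2080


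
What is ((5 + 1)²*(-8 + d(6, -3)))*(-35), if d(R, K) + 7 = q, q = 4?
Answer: 13860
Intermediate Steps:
d(R, K) = -3 (d(R, K) = -7 + 4 = -3)
((5 + 1)²*(-8 + d(6, -3)))*(-35) = ((5 + 1)²*(-8 - 3))*(-35) = (6²*(-11))*(-35) = (36*(-11))*(-35) = -396*(-35) = 13860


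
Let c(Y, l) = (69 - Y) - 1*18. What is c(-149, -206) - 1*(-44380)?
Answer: 44580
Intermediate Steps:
c(Y, l) = 51 - Y (c(Y, l) = (69 - Y) - 18 = 51 - Y)
c(-149, -206) - 1*(-44380) = (51 - 1*(-149)) - 1*(-44380) = (51 + 149) + 44380 = 200 + 44380 = 44580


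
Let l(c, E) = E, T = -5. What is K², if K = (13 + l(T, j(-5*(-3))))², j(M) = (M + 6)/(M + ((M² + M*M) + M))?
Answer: 18970981313761/655360000 ≈ 28947.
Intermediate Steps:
j(M) = (6 + M)/(2*M + 2*M²) (j(M) = (6 + M)/(M + ((M² + M²) + M)) = (6 + M)/(M + (2*M² + M)) = (6 + M)/(M + (M + 2*M²)) = (6 + M)/(2*M + 2*M²))
K = 4355569/25600 (K = (13 + (6 - 5*(-3))/(2*((-5*(-3)))*(1 - 5*(-3))))² = (13 + (½)*(6 + 15)/(15*(1 + 15)))² = (13 + (½)*(1/15)*21/16)² = (13 + (½)*(1/15)*(1/16)*21)² = (13 + 7/160)² = (2087/160)² = 4355569/25600 ≈ 170.14)
K² = (4355569/25600)² = 18970981313761/655360000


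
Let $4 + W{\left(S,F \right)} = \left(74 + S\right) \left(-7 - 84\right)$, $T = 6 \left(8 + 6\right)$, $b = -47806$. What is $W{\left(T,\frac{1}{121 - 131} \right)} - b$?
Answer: $33424$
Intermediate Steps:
$T = 84$ ($T = 6 \cdot 14 = 84$)
$W{\left(S,F \right)} = -6738 - 91 S$ ($W{\left(S,F \right)} = -4 + \left(74 + S\right) \left(-7 - 84\right) = -4 + \left(74 + S\right) \left(-91\right) = -4 - \left(6734 + 91 S\right) = -6738 - 91 S$)
$W{\left(T,\frac{1}{121 - 131} \right)} - b = \left(-6738 - 7644\right) - -47806 = \left(-6738 - 7644\right) + 47806 = -14382 + 47806 = 33424$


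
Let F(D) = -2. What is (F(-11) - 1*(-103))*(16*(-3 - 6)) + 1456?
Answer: -13088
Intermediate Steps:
(F(-11) - 1*(-103))*(16*(-3 - 6)) + 1456 = (-2 - 1*(-103))*(16*(-3 - 6)) + 1456 = (-2 + 103)*(16*(-9)) + 1456 = 101*(-144) + 1456 = -14544 + 1456 = -13088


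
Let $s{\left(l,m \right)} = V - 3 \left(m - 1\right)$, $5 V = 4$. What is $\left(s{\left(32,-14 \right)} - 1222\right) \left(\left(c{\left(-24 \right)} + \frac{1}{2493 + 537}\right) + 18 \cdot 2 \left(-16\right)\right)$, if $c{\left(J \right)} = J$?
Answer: $\frac{10691652119}{15150} \approx 7.0572 \cdot 10^{5}$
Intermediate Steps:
$V = \frac{4}{5}$ ($V = \frac{1}{5} \cdot 4 = \frac{4}{5} \approx 0.8$)
$s{\left(l,m \right)} = \frac{19}{5} - 3 m$ ($s{\left(l,m \right)} = \frac{4}{5} - 3 \left(m - 1\right) = \frac{4}{5} - 3 \left(-1 + m\right) = \frac{4}{5} - \left(-3 + 3 m\right) = \frac{19}{5} - 3 m$)
$\left(s{\left(32,-14 \right)} - 1222\right) \left(\left(c{\left(-24 \right)} + \frac{1}{2493 + 537}\right) + 18 \cdot 2 \left(-16\right)\right) = \left(\left(\frac{19}{5} - -42\right) - 1222\right) \left(\left(-24 + \frac{1}{2493 + 537}\right) + 18 \cdot 2 \left(-16\right)\right) = \left(\left(\frac{19}{5} + 42\right) - 1222\right) \left(\left(-24 + \frac{1}{3030}\right) + 36 \left(-16\right)\right) = \left(\frac{229}{5} - 1222\right) \left(\left(-24 + \frac{1}{3030}\right) - 576\right) = - \frac{5881 \left(- \frac{72719}{3030} - 576\right)}{5} = \left(- \frac{5881}{5}\right) \left(- \frac{1817999}{3030}\right) = \frac{10691652119}{15150}$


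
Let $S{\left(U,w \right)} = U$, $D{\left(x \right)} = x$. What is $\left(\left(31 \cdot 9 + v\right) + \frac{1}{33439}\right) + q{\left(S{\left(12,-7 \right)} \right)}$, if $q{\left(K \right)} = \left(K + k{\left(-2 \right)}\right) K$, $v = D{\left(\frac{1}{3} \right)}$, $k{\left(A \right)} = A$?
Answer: $\frac{40059925}{100317} \approx 399.33$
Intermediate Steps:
$v = \frac{1}{3} \approx 0.33333$
$q{\left(K \right)} = K \left(-2 + K\right)$ ($q{\left(K \right)} = \left(K - 2\right) K = \left(-2 + K\right) K = K \left(-2 + K\right)$)
$\left(\left(31 \cdot 9 + v\right) + \frac{1}{33439}\right) + q{\left(S{\left(12,-7 \right)} \right)} = \left(\left(31 \cdot 9 + \frac{1}{3}\right) + \frac{1}{33439}\right) + 12 \left(-2 + 12\right) = \left(\left(279 + \frac{1}{3}\right) + \frac{1}{33439}\right) + 12 \cdot 10 = \left(\frac{838}{3} + \frac{1}{33439}\right) + 120 = \frac{28021885}{100317} + 120 = \frac{40059925}{100317}$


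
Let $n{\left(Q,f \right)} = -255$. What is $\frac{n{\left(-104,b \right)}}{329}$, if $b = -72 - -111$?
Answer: $- \frac{255}{329} \approx -0.77508$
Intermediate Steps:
$b = 39$ ($b = -72 + 111 = 39$)
$\frac{n{\left(-104,b \right)}}{329} = - \frac{255}{329}$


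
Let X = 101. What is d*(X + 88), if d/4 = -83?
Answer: -62748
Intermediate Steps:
d = -332 (d = 4*(-83) = -332)
d*(X + 88) = -332*(101 + 88) = -332*189 = -62748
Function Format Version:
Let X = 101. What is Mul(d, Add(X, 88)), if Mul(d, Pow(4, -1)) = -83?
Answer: -62748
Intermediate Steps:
d = -332 (d = Mul(4, -83) = -332)
Mul(d, Add(X, 88)) = Mul(-332, Add(101, 88)) = Mul(-332, 189) = -62748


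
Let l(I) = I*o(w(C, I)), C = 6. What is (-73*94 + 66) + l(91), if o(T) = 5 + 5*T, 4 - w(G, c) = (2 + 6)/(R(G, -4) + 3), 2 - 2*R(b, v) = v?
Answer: -15383/3 ≈ -5127.7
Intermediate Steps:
R(b, v) = 1 - v/2
w(G, c) = 8/3 (w(G, c) = 4 - (2 + 6)/((1 - 1/2*(-4)) + 3) = 4 - 8/((1 + 2) + 3) = 4 - 8/(3 + 3) = 4 - 8/6 = 4 - 1*4/3 = 4 - 4/3 = 8/3)
l(I) = 55*I/3 (l(I) = I*(5 + 5*(8/3)) = I*(5 + 40/3) = I*(55/3) = 55*I/3)
(-73*94 + 66) + l(91) = (-73*94 + 66) + (55/3)*91 = (-6862 + 66) + 5005/3 = -6796 + 5005/3 = -15383/3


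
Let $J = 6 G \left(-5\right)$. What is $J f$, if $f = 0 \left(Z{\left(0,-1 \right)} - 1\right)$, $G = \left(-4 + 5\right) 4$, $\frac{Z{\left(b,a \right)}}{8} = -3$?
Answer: $0$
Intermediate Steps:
$Z{\left(b,a \right)} = -24$ ($Z{\left(b,a \right)} = 8 \left(-3\right) = -24$)
$G = 4$ ($G = 1 \cdot 4 = 4$)
$f = 0$ ($f = 0 \left(-24 - 1\right) = 0 \left(-25\right) = 0$)
$J = -120$ ($J = 6 \cdot 4 \left(-5\right) = 24 \left(-5\right) = -120$)
$J f = \left(-120\right) 0 = 0$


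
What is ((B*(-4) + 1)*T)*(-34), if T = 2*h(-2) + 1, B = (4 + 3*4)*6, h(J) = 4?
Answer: 117198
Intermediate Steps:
B = 96 (B = (4 + 12)*6 = 16*6 = 96)
T = 9 (T = 2*4 + 1 = 8 + 1 = 9)
((B*(-4) + 1)*T)*(-34) = ((96*(-4) + 1)*9)*(-34) = ((-384 + 1)*9)*(-34) = -383*9*(-34) = -3447*(-34) = 117198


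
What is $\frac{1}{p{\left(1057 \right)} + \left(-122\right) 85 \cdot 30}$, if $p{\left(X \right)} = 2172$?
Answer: $- \frac{1}{308928} \approx -3.237 \cdot 10^{-6}$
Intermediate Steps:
$\frac{1}{p{\left(1057 \right)} + \left(-122\right) 85 \cdot 30} = \frac{1}{2172 + \left(-122\right) 85 \cdot 30} = \frac{1}{2172 - 311100} = \frac{1}{-308928} = - \frac{1}{308928}$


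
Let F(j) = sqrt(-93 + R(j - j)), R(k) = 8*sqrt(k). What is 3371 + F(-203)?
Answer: 3371 + I*sqrt(93) ≈ 3371.0 + 9.6436*I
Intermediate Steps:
F(j) = I*sqrt(93) (F(j) = sqrt(-93 + 8*sqrt(j - j)) = sqrt(-93 + 8*sqrt(0)) = sqrt(-93 + 8*0) = sqrt(-93 + 0) = sqrt(-93) = I*sqrt(93))
3371 + F(-203) = 3371 + I*sqrt(93)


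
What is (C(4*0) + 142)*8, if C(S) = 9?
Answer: 1208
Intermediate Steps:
(C(4*0) + 142)*8 = (9 + 142)*8 = 151*8 = 1208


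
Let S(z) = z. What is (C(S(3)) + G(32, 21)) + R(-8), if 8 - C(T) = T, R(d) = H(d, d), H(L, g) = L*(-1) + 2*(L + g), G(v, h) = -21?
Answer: -40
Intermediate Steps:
H(L, g) = L + 2*g (H(L, g) = -L + (2*L + 2*g) = L + 2*g)
R(d) = 3*d (R(d) = d + 2*d = 3*d)
C(T) = 8 - T
(C(S(3)) + G(32, 21)) + R(-8) = ((8 - 1*3) - 21) + 3*(-8) = ((8 - 3) - 21) - 24 = (5 - 21) - 24 = -16 - 24 = -40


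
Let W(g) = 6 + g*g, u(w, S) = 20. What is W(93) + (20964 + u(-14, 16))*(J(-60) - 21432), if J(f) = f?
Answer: -450979473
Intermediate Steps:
W(g) = 6 + g²
W(93) + (20964 + u(-14, 16))*(J(-60) - 21432) = (6 + 93²) + (20964 + 20)*(-60 - 21432) = (6 + 8649) + 20984*(-21492) = 8655 - 450988128 = -450979473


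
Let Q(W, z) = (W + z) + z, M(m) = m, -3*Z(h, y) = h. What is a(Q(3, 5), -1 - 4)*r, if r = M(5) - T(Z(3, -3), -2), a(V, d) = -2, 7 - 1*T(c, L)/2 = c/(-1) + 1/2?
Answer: 12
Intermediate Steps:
Z(h, y) = -h/3
T(c, L) = 13 + 2*c (T(c, L) = 14 - 2*(c/(-1) + 1/2) = 14 - 2*(c*(-1) + 1*(½)) = 14 - 2*(-c + ½) = 14 - 2*(½ - c) = 14 + (-1 + 2*c) = 13 + 2*c)
Q(W, z) = W + 2*z
r = -6 (r = 5 - (13 + 2*(-⅓*3)) = 5 - (13 + 2*(-1)) = 5 - (13 - 2) = 5 - 1*11 = 5 - 11 = -6)
a(Q(3, 5), -1 - 4)*r = -2*(-6) = 12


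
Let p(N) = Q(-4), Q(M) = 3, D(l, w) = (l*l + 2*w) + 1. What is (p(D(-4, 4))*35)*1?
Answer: 105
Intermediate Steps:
D(l, w) = 1 + l² + 2*w (D(l, w) = (l² + 2*w) + 1 = 1 + l² + 2*w)
p(N) = 3
(p(D(-4, 4))*35)*1 = (3*35)*1 = 105*1 = 105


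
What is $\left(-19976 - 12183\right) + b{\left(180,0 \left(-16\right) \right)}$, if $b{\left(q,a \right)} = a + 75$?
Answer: $-32084$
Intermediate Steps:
$b{\left(q,a \right)} = 75 + a$
$\left(-19976 - 12183\right) + b{\left(180,0 \left(-16\right) \right)} = \left(-19976 - 12183\right) + \left(75 + 0 \left(-16\right)\right) = -32159 + \left(75 + 0\right) = -32159 + 75 = -32084$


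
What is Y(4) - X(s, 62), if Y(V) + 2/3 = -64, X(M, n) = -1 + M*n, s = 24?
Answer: -4655/3 ≈ -1551.7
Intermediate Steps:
Y(V) = -194/3 (Y(V) = -⅔ - 64 = -194/3)
Y(4) - X(s, 62) = -194/3 - (-1 + 24*62) = -194/3 - (-1 + 1488) = -194/3 - 1*1487 = -194/3 - 1487 = -4655/3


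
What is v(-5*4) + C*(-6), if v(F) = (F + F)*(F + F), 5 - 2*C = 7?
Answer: 1606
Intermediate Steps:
C = -1 (C = 5/2 - ½*7 = 5/2 - 7/2 = -1)
v(F) = 4*F² (v(F) = (2*F)*(2*F) = 4*F²)
v(-5*4) + C*(-6) = 4*(-5*4)² - 1*(-6) = 4*(-20)² + 6 = 4*400 + 6 = 1600 + 6 = 1606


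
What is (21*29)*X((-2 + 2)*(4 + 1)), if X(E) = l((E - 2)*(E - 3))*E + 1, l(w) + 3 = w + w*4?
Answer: 609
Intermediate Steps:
l(w) = -3 + 5*w (l(w) = -3 + (w + w*4) = -3 + (w + 4*w) = -3 + 5*w)
X(E) = 1 + E*(-3 + 5*(-3 + E)*(-2 + E)) (X(E) = (-3 + 5*((E - 2)*(E - 3)))*E + 1 = (-3 + 5*((-2 + E)*(-3 + E)))*E + 1 = (-3 + 5*((-3 + E)*(-2 + E)))*E + 1 = (-3 + 5*(-3 + E)*(-2 + E))*E + 1 = E*(-3 + 5*(-3 + E)*(-2 + E)) + 1 = 1 + E*(-3 + 5*(-3 + E)*(-2 + E)))
(21*29)*X((-2 + 2)*(4 + 1)) = (21*29)*(1 + ((-2 + 2)*(4 + 1))*(27 - 25*(-2 + 2)*(4 + 1) + 5*((-2 + 2)*(4 + 1))²)) = 609*(1 + (0*5)*(27 - 0*5 + 5*(0*5)²)) = 609*(1 + 0*(27 - 25*0 + 5*0²)) = 609*(1 + 0*(27 + 0 + 5*0)) = 609*(1 + 0*(27 + 0 + 0)) = 609*(1 + 0*27) = 609*(1 + 0) = 609*1 = 609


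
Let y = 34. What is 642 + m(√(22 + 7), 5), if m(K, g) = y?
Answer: 676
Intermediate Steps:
m(K, g) = 34
642 + m(√(22 + 7), 5) = 642 + 34 = 676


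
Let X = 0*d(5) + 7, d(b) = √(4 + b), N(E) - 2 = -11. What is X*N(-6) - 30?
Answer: -93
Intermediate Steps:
N(E) = -9 (N(E) = 2 - 11 = -9)
X = 7 (X = 0*√(4 + 5) + 7 = 0*√9 + 7 = 0*3 + 7 = 0 + 7 = 7)
X*N(-6) - 30 = 7*(-9) - 30 = -63 - 30 = -93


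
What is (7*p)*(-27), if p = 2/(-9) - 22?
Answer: 4200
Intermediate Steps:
p = -200/9 (p = 2*(-⅑) - 22 = -2/9 - 22 = -200/9 ≈ -22.222)
(7*p)*(-27) = (7*(-200/9))*(-27) = -1400/9*(-27) = 4200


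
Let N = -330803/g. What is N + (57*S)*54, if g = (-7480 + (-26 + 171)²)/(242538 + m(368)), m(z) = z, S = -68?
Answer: -83189056198/13545 ≈ -6.1417e+6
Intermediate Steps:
g = 13545/242906 (g = (-7480 + (-26 + 171)²)/(242538 + 368) = (-7480 + 145²)/242906 = (-7480 + 21025)*(1/242906) = 13545*(1/242906) = 13545/242906 ≈ 0.055762)
N = -80354033518/13545 (N = -330803/13545/242906 = -330803*242906/13545 = -80354033518/13545 ≈ -5.9324e+6)
N + (57*S)*54 = -80354033518/13545 + (57*(-68))*54 = -80354033518/13545 - 3876*54 = -80354033518/13545 - 209304 = -83189056198/13545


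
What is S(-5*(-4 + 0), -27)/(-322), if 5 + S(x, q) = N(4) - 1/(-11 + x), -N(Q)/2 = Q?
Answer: 59/1449 ≈ 0.040718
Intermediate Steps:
N(Q) = -2*Q
S(x, q) = -13 - 1/(-11 + x) (S(x, q) = -5 + (-2*4 - 1/(-11 + x)) = -5 + (-8 - 1/(-11 + x)) = -13 - 1/(-11 + x))
S(-5*(-4 + 0), -27)/(-322) = ((142 - (-65)*(-4 + 0))/(-11 - 5*(-4 + 0)))/(-322) = ((142 - (-65)*(-4))/(-11 - 5*(-4)))*(-1/322) = ((142 - 13*20)/(-11 + 20))*(-1/322) = ((142 - 260)/9)*(-1/322) = ((⅑)*(-118))*(-1/322) = -118/9*(-1/322) = 59/1449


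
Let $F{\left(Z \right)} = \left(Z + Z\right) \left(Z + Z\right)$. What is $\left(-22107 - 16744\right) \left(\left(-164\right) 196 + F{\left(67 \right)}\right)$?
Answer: $551217988$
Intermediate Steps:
$F{\left(Z \right)} = 4 Z^{2}$ ($F{\left(Z \right)} = 2 Z 2 Z = 4 Z^{2}$)
$\left(-22107 - 16744\right) \left(\left(-164\right) 196 + F{\left(67 \right)}\right) = \left(-22107 - 16744\right) \left(\left(-164\right) 196 + 4 \cdot 67^{2}\right) = - 38851 \left(-32144 + 4 \cdot 4489\right) = - 38851 \left(-32144 + 17956\right) = \left(-38851\right) \left(-14188\right) = 551217988$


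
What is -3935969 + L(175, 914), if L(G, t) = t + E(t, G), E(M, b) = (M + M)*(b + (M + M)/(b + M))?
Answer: -3933562211/1089 ≈ -3.6121e+6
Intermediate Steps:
E(M, b) = 2*M*(b + 2*M/(M + b)) (E(M, b) = (2*M)*(b + (2*M)/(M + b)) = (2*M)*(b + 2*M/(M + b)) = 2*M*(b + 2*M/(M + b)))
L(G, t) = t + 2*t*(G**2 + 2*t + G*t)/(G + t) (L(G, t) = t + 2*t*(G**2 + 2*t + t*G)/(t + G) = t + 2*t*(G**2 + 2*t + G*t)/(G + t))
-3935969 + L(175, 914) = -3935969 + 914*(175 + 2*175**2 + 5*914 + 2*175*914)/(175 + 914) = -3935969 + 914*(175 + 2*30625 + 4570 + 319900)/1089 = -3935969 + 914*(1/1089)*(175 + 61250 + 4570 + 319900) = -3935969 + 914*(1/1089)*385895 = -3935969 + 352708030/1089 = -3933562211/1089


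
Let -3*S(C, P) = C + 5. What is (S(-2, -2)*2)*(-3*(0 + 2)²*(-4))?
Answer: -96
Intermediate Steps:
S(C, P) = -5/3 - C/3 (S(C, P) = -(C + 5)/3 = -(5 + C)/3 = -5/3 - C/3)
(S(-2, -2)*2)*(-3*(0 + 2)²*(-4)) = ((-5/3 - ⅓*(-2))*2)*(-3*(0 + 2)²*(-4)) = ((-5/3 + ⅔)*2)*(-3*2²*(-4)) = (-1*2)*(-3*4*(-4)) = -(-24)*(-4) = -2*48 = -96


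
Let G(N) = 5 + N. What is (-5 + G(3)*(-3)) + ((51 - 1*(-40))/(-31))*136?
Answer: -13275/31 ≈ -428.23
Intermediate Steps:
(-5 + G(3)*(-3)) + ((51 - 1*(-40))/(-31))*136 = (-5 + (5 + 3)*(-3)) + ((51 - 1*(-40))/(-31))*136 = (-5 + 8*(-3)) + ((51 + 40)*(-1/31))*136 = (-5 - 24) + (91*(-1/31))*136 = -29 - 91/31*136 = -29 - 12376/31 = -13275/31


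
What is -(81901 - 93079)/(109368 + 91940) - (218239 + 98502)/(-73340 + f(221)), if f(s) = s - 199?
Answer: 8072755729/1844937493 ≈ 4.3756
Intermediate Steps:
f(s) = -199 + s
-(81901 - 93079)/(109368 + 91940) - (218239 + 98502)/(-73340 + f(221)) = -(81901 - 93079)/(109368 + 91940) - (218239 + 98502)/(-73340 + (-199 + 221)) = -(-11178)/201308 - 316741/(-73340 + 22) = -(-11178)/201308 - 316741/(-73318) = -1*(-5589/100654) - 316741*(-1)/73318 = 5589/100654 - 1*(-316741/73318) = 5589/100654 + 316741/73318 = 8072755729/1844937493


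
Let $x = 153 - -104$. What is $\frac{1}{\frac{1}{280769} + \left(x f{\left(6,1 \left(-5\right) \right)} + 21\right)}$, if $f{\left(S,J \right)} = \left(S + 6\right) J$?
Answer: $- \frac{280769}{4323561830} \approx -6.4939 \cdot 10^{-5}$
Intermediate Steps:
$f{\left(S,J \right)} = J \left(6 + S\right)$ ($f{\left(S,J \right)} = \left(6 + S\right) J = J \left(6 + S\right)$)
$x = 257$ ($x = 153 + 104 = 257$)
$\frac{1}{\frac{1}{280769} + \left(x f{\left(6,1 \left(-5\right) \right)} + 21\right)} = \frac{1}{\frac{1}{280769} + \left(257 \cdot 1 \left(-5\right) \left(6 + 6\right) + 21\right)} = \frac{1}{\frac{1}{280769} + \left(257 \left(\left(-5\right) 12\right) + 21\right)} = \frac{1}{\frac{1}{280769} + \left(257 \left(-60\right) + 21\right)} = \frac{1}{\frac{1}{280769} + \left(-15420 + 21\right)} = \frac{1}{\frac{1}{280769} - 15399} = \frac{1}{- \frac{4323561830}{280769}} = - \frac{280769}{4323561830}$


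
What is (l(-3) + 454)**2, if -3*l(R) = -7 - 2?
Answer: 208849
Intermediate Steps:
l(R) = 3 (l(R) = -(-7 - 2)/3 = -1/3*(-9) = 3)
(l(-3) + 454)**2 = (3 + 454)**2 = 457**2 = 208849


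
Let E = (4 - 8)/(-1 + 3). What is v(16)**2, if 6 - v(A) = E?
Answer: 64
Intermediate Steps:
E = -2 (E = -4/2 = -4*1/2 = -2)
v(A) = 8 (v(A) = 6 - 1*(-2) = 6 + 2 = 8)
v(16)**2 = 8**2 = 64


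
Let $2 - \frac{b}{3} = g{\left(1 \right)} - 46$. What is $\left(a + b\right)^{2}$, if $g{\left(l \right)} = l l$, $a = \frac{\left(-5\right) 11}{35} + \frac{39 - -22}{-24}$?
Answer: $\frac{528862009}{28224} \approx 18738.0$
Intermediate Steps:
$a = - \frac{691}{168}$ ($a = \left(-55\right) \frac{1}{35} + \left(39 + 22\right) \left(- \frac{1}{24}\right) = - \frac{11}{7} + 61 \left(- \frac{1}{24}\right) = - \frac{11}{7} - \frac{61}{24} = - \frac{691}{168} \approx -4.1131$)
$g{\left(l \right)} = l^{2}$
$b = 141$ ($b = 6 - 3 \left(1^{2} - 46\right) = 6 - 3 \left(1 - 46\right) = 6 - -135 = 6 + 135 = 141$)
$\left(a + b\right)^{2} = \left(- \frac{691}{168} + 141\right)^{2} = \left(\frac{22997}{168}\right)^{2} = \frac{528862009}{28224}$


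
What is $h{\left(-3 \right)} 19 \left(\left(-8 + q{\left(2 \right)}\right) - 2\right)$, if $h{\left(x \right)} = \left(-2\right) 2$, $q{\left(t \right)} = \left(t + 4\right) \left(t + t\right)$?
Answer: $-1064$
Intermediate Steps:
$q{\left(t \right)} = 2 t \left(4 + t\right)$ ($q{\left(t \right)} = \left(4 + t\right) 2 t = 2 t \left(4 + t\right)$)
$h{\left(x \right)} = -4$
$h{\left(-3 \right)} 19 \left(\left(-8 + q{\left(2 \right)}\right) - 2\right) = \left(-4\right) 19 \left(\left(-8 + 2 \cdot 2 \left(4 + 2\right)\right) - 2\right) = - 76 \left(\left(-8 + 2 \cdot 2 \cdot 6\right) - 2\right) = - 76 \left(\left(-8 + 24\right) - 2\right) = - 76 \left(16 - 2\right) = \left(-76\right) 14 = -1064$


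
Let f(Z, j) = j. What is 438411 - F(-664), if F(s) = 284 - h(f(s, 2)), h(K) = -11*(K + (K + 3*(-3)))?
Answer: 438182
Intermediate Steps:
h(K) = 99 - 22*K (h(K) = -11*(K + (K - 9)) = -11*(K + (-9 + K)) = -11*(-9 + 2*K) = 99 - 22*K)
F(s) = 229 (F(s) = 284 - (99 - 22*2) = 284 - (99 - 44) = 284 - 1*55 = 284 - 55 = 229)
438411 - F(-664) = 438411 - 1*229 = 438411 - 229 = 438182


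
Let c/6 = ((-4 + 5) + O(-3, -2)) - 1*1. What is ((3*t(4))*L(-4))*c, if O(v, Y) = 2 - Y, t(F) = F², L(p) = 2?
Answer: 2304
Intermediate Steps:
c = 24 (c = 6*(((-4 + 5) + (2 - 1*(-2))) - 1*1) = 6*((1 + (2 + 2)) - 1) = 6*((1 + 4) - 1) = 6*(5 - 1) = 6*4 = 24)
((3*t(4))*L(-4))*c = ((3*4²)*2)*24 = ((3*16)*2)*24 = (48*2)*24 = 96*24 = 2304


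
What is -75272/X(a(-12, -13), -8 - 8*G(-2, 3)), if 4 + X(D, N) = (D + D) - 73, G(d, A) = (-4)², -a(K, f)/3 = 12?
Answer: 75272/149 ≈ 505.18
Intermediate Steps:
a(K, f) = -36 (a(K, f) = -3*12 = -36)
G(d, A) = 16
X(D, N) = -77 + 2*D (X(D, N) = -4 + ((D + D) - 73) = -4 + (2*D - 73) = -4 + (-73 + 2*D) = -77 + 2*D)
-75272/X(a(-12, -13), -8 - 8*G(-2, 3)) = -75272/(-77 + 2*(-36)) = -75272/(-77 - 72) = -75272/(-149) = -75272*(-1/149) = 75272/149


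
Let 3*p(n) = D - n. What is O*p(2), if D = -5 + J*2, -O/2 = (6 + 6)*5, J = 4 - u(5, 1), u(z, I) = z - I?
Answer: 280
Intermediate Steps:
J = 0 (J = 4 - (5 - 1*1) = 4 - (5 - 1) = 4 - 1*4 = 4 - 4 = 0)
O = -120 (O = -2*(6 + 6)*5 = -24*5 = -2*60 = -120)
D = -5 (D = -5 + 0*2 = -5 + 0 = -5)
p(n) = -5/3 - n/3 (p(n) = (-5 - n)/3 = -5/3 - n/3)
O*p(2) = -120*(-5/3 - 1/3*2) = -120*(-5/3 - 2/3) = -120*(-7/3) = 280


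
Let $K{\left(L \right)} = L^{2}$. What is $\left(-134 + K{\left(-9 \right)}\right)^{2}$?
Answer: $2809$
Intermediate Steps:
$\left(-134 + K{\left(-9 \right)}\right)^{2} = \left(-134 + \left(-9\right)^{2}\right)^{2} = \left(-134 + 81\right)^{2} = \left(-53\right)^{2} = 2809$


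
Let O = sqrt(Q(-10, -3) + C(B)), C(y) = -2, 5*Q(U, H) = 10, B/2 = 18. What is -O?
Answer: 0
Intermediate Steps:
B = 36 (B = 2*18 = 36)
Q(U, H) = 2 (Q(U, H) = (1/5)*10 = 2)
O = 0 (O = sqrt(2 - 2) = sqrt(0) = 0)
-O = -1*0 = 0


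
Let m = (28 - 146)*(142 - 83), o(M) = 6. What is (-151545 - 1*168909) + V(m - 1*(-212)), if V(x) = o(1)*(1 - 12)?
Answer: -320520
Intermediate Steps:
m = -6962 (m = -118*59 = -6962)
V(x) = -66 (V(x) = 6*(1 - 12) = 6*(-11) = -66)
(-151545 - 1*168909) + V(m - 1*(-212)) = (-151545 - 1*168909) - 66 = (-151545 - 168909) - 66 = -320454 - 66 = -320520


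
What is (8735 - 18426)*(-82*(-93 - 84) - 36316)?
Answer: 211283182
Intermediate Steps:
(8735 - 18426)*(-82*(-93 - 84) - 36316) = -9691*(-82*(-177) - 36316) = -9691*(14514 - 36316) = -9691*(-21802) = 211283182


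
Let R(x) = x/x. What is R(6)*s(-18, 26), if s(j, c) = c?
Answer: 26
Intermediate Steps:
R(x) = 1
R(6)*s(-18, 26) = 1*26 = 26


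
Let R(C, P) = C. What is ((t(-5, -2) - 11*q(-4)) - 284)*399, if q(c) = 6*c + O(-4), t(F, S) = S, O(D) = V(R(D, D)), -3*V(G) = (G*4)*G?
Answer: 84854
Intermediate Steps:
V(G) = -4*G**2/3 (V(G) = -G*4*G/3 = -4*G*G/3 = -4*G**2/3)
O(D) = -4*D**2/3
q(c) = -64/3 + 6*c (q(c) = 6*c - 4/3*(-4)**2 = 6*c - 4/3*16 = 6*c - 64/3 = -64/3 + 6*c)
((t(-5, -2) - 11*q(-4)) - 284)*399 = ((-2 - 11*(-64/3 + 6*(-4))) - 284)*399 = ((-2 - 11*(-64/3 - 24)) - 284)*399 = ((-2 - 11*(-136/3)) - 284)*399 = ((-2 + 1496/3) - 284)*399 = (1490/3 - 284)*399 = (638/3)*399 = 84854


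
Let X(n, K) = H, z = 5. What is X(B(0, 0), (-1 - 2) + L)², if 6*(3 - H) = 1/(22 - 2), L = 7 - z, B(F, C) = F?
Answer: 128881/14400 ≈ 8.9501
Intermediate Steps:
L = 2 (L = 7 - 1*5 = 7 - 5 = 2)
H = 359/120 (H = 3 - 1/(6*(22 - 2)) = 3 - ⅙/20 = 3 - ⅙*1/20 = 3 - 1/120 = 359/120 ≈ 2.9917)
X(n, K) = 359/120
X(B(0, 0), (-1 - 2) + L)² = (359/120)² = 128881/14400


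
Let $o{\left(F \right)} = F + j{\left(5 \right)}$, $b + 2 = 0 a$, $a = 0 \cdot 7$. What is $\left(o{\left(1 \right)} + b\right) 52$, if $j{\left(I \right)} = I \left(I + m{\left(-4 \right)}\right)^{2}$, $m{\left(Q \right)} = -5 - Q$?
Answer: $4108$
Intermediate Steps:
$a = 0$
$j{\left(I \right)} = I \left(-1 + I\right)^{2}$ ($j{\left(I \right)} = I \left(I - 1\right)^{2} = I \left(-1 + I\right)^{2}$)
$b = -2$ ($b = -2 + 0 \cdot 0 = -2 + 0 = -2$)
$o{\left(F \right)} = 80 + F$ ($o{\left(F \right)} = F + 5 \left(-1 + 5\right)^{2} = F + 5 \cdot 4^{2} = F + 5 \cdot 16 = F + 80 = 80 + F$)
$\left(o{\left(1 \right)} + b\right) 52 = \left(\left(80 + 1\right) - 2\right) 52 = \left(81 - 2\right) 52 = 79 \cdot 52 = 4108$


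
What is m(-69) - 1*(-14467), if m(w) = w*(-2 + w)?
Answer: 19366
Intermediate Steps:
m(-69) - 1*(-14467) = -69*(-2 - 69) - 1*(-14467) = -69*(-71) + 14467 = 4899 + 14467 = 19366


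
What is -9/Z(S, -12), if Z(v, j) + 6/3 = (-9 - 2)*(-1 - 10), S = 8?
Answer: -9/119 ≈ -0.075630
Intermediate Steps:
Z(v, j) = 119 (Z(v, j) = -2 + (-9 - 2)*(-1 - 10) = -2 - 11*(-11) = -2 + 121 = 119)
-9/Z(S, -12) = -9/119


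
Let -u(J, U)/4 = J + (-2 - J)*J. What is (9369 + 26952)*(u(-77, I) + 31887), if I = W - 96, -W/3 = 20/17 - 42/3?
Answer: 2008369695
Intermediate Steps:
W = 654/17 (W = -3*(20/17 - 42/3) = -3*(20*(1/17) - 42*1/3) = -3*(20/17 - 14) = -3*(-218/17) = 654/17 ≈ 38.471)
I = -978/17 (I = 654/17 - 96 = -978/17 ≈ -57.529)
u(J, U) = -4*J - 4*J*(-2 - J) (u(J, U) = -4*(J + (-2 - J)*J) = -4*(J + J*(-2 - J)) = -4*J - 4*J*(-2 - J))
(9369 + 26952)*(u(-77, I) + 31887) = (9369 + 26952)*(4*(-77)*(1 - 77) + 31887) = 36321*(4*(-77)*(-76) + 31887) = 36321*(23408 + 31887) = 36321*55295 = 2008369695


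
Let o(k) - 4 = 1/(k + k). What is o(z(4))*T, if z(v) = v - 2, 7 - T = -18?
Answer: 425/4 ≈ 106.25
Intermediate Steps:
T = 25 (T = 7 - 1*(-18) = 7 + 18 = 25)
z(v) = -2 + v
o(k) = 4 + 1/(2*k) (o(k) = 4 + 1/(k + k) = 4 + 1/(2*k))
o(z(4))*T = (4 + 1/(2*(-2 + 4)))*25 = (4 + (1/2)/2)*25 = (4 + (1/2)*(1/2))*25 = (4 + 1/4)*25 = (17/4)*25 = 425/4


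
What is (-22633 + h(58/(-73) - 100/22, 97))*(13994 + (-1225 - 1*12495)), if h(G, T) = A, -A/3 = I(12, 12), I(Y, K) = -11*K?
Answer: -6092938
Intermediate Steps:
A = 396 (A = -(-33)*12 = -3*(-132) = 396)
h(G, T) = 396
(-22633 + h(58/(-73) - 100/22, 97))*(13994 + (-1225 - 1*12495)) = (-22633 + 396)*(13994 + (-1225 - 1*12495)) = -22237*(13994 + (-1225 - 12495)) = -22237*(13994 - 13720) = -22237*274 = -6092938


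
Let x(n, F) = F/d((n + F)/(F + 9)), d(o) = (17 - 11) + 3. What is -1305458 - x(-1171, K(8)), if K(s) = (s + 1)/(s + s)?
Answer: -20887329/16 ≈ -1.3055e+6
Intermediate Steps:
d(o) = 9 (d(o) = 6 + 3 = 9)
K(s) = (1 + s)/(2*s) (K(s) = (1 + s)/((2*s)) = (1 + s)*(1/(2*s)) = (1 + s)/(2*s))
x(n, F) = F/9
-1305458 - x(-1171, K(8)) = -1305458 - (½)*(1 + 8)/8/9 = -1305458 - (½)*(⅛)*9/9 = -1305458 - 9/(9*16) = -1305458 - 1*1/16 = -1305458 - 1/16 = -20887329/16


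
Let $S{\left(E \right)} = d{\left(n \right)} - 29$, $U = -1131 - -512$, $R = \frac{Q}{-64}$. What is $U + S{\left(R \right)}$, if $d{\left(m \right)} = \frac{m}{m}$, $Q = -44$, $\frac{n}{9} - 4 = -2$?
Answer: $-647$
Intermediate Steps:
$n = 18$ ($n = 36 + 9 \left(-2\right) = 36 - 18 = 18$)
$R = \frac{11}{16}$ ($R = - \frac{44}{-64} = \left(-44\right) \left(- \frac{1}{64}\right) = \frac{11}{16} \approx 0.6875$)
$d{\left(m \right)} = 1$
$U = -619$ ($U = -1131 + 512 = -619$)
$S{\left(E \right)} = -28$ ($S{\left(E \right)} = 1 - 29 = -28$)
$U + S{\left(R \right)} = -619 - 28 = -647$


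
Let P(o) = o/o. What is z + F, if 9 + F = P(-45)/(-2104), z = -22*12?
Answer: -574393/2104 ≈ -273.00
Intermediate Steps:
z = -264
P(o) = 1
F = -18937/2104 (F = -9 + 1/(-2104) = -9 + 1*(-1/2104) = -9 - 1/2104 = -18937/2104 ≈ -9.0005)
z + F = -264 - 18937/2104 = -574393/2104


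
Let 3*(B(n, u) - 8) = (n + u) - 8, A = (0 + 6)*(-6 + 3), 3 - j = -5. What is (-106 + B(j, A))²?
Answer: 10816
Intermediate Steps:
j = 8 (j = 3 - 1*(-5) = 3 + 5 = 8)
A = -18 (A = 6*(-3) = -18)
B(n, u) = 16/3 + n/3 + u/3 (B(n, u) = 8 + ((n + u) - 8)/3 = 8 + (-8 + n + u)/3 = 8 + (-8/3 + n/3 + u/3) = 16/3 + n/3 + u/3)
(-106 + B(j, A))² = (-106 + (16/3 + (⅓)*8 + (⅓)*(-18)))² = (-106 + (16/3 + 8/3 - 6))² = (-106 + 2)² = (-104)² = 10816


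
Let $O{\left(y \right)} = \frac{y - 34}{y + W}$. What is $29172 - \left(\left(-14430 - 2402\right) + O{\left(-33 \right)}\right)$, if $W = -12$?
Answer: $\frac{2070113}{45} \approx 46003.0$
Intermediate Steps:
$O{\left(y \right)} = \frac{-34 + y}{-12 + y}$ ($O{\left(y \right)} = \frac{y - 34}{y - 12} = \frac{-34 + y}{-12 + y}$)
$29172 - \left(\left(-14430 - 2402\right) + O{\left(-33 \right)}\right) = 29172 - \left(\left(-14430 - 2402\right) + \frac{-34 - 33}{-12 - 33}\right) = 29172 - \left(-16832 + \frac{1}{-45} \left(-67\right)\right) = 29172 - \left(-16832 - - \frac{67}{45}\right) = 29172 - \left(-16832 + \frac{67}{45}\right) = 29172 - - \frac{757373}{45} = 29172 + \frac{757373}{45} = \frac{2070113}{45}$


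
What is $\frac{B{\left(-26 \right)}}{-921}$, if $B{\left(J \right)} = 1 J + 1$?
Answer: $\frac{25}{921} \approx 0.027144$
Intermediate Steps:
$B{\left(J \right)} = 1 + J$ ($B{\left(J \right)} = J + 1 = 1 + J$)
$\frac{B{\left(-26 \right)}}{-921} = \frac{1 - 26}{-921} = \left(-25\right) \left(- \frac{1}{921}\right) = \frac{25}{921}$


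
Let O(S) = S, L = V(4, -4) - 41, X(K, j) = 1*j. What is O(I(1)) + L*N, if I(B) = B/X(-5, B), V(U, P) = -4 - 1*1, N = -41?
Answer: 1887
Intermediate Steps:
X(K, j) = j
V(U, P) = -5 (V(U, P) = -4 - 1 = -5)
I(B) = 1 (I(B) = B/B = 1)
L = -46 (L = -5 - 41 = -46)
O(I(1)) + L*N = 1 - 46*(-41) = 1 + 1886 = 1887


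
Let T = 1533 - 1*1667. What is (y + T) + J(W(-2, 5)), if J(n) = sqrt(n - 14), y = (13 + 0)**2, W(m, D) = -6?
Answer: 35 + 2*I*sqrt(5) ≈ 35.0 + 4.4721*I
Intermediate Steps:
y = 169 (y = 13**2 = 169)
T = -134 (T = 1533 - 1667 = -134)
J(n) = sqrt(-14 + n)
(y + T) + J(W(-2, 5)) = (169 - 134) + sqrt(-14 - 6) = 35 + sqrt(-20) = 35 + 2*I*sqrt(5)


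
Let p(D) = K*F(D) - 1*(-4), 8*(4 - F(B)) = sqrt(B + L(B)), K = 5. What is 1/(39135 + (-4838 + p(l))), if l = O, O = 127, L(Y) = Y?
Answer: 1098272/37693790137 + 20*sqrt(254)/37693790137 ≈ 2.9145e-5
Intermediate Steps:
l = 127
F(B) = 4 - sqrt(2)*sqrt(B)/8 (F(B) = 4 - sqrt(B + B)/8 = 4 - sqrt(2)*sqrt(B)/8)
p(D) = 24 - 5*sqrt(2)*sqrt(D)/8 (p(D) = 5*(4 - sqrt(2)*sqrt(D)/8) - 1*(-4) = (20 - 5*sqrt(2)*sqrt(D)/8) + 4 = 24 - 5*sqrt(2)*sqrt(D)/8)
1/(39135 + (-4838 + p(l))) = 1/(39135 + (-4838 + (24 - 5*sqrt(2)*sqrt(127)/8))) = 1/(39135 + (-4838 + (24 - 5*sqrt(254)/8))) = 1/(39135 + (-4814 - 5*sqrt(254)/8)) = 1/(34321 - 5*sqrt(254)/8)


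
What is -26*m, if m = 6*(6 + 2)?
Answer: -1248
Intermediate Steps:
m = 48 (m = 6*8 = 48)
-26*m = -26*48 = -1248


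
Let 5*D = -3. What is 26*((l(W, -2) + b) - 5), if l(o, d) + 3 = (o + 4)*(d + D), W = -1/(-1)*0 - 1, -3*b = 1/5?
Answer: -6188/15 ≈ -412.53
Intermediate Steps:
D = -3/5 (D = (1/5)*(-3) = -3/5 ≈ -0.60000)
b = -1/15 (b = -1/3/5 = -1/3*1/5 = -1/15 ≈ -0.066667)
W = -1 (W = -1*(-1)*0 - 1 = 1*0 - 1 = 0 - 1 = -1)
l(o, d) = -3 + (4 + o)*(-3/5 + d) (l(o, d) = -3 + (o + 4)*(d - 3/5) = -3 + (4 + o)*(-3/5 + d))
26*((l(W, -2) + b) - 5) = 26*(((-27/5 + 4*(-2) - 3/5*(-1) - 2*(-1)) - 1/15) - 5) = 26*(((-27/5 - 8 + 3/5 + 2) - 1/15) - 5) = 26*((-54/5 - 1/15) - 5) = 26*(-163/15 - 5) = 26*(-238/15) = -6188/15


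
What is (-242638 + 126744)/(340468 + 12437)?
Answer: -115894/352905 ≈ -0.32840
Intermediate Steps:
(-242638 + 126744)/(340468 + 12437) = -115894/352905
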